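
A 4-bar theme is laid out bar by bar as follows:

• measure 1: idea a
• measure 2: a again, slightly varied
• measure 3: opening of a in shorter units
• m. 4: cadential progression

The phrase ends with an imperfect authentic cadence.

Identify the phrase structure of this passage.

Basic idea (bar 1) + its repetition (bar 2) form the presentation; fragmentation and cadence (mm. 3–4) form the continuation — the 4-bar whole is a sentence.

sentence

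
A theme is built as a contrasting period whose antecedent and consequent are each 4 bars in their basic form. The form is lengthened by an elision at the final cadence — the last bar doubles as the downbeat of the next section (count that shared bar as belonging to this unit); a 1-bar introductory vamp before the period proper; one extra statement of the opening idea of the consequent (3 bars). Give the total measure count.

12 measures

Basic contrasting period: 4 + 4 = 8 bars.
8 (basic form) + 1 (introduction) + 3 (extra statement) = 12.
The elision shares a bar with the next section but does not change this unit's count.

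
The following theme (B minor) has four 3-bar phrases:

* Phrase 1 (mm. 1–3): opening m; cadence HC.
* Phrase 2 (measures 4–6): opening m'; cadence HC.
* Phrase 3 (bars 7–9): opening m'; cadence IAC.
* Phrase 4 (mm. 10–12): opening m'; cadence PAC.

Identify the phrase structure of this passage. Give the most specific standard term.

Four phrases in two halves: the first half (measures 1–6) ends with a half cadence, the second (mm. 7–12) with a perfect authentic cadence — a large antecedent–consequent pair, i.e. a double period.
Phrase 3 begins with the same material as phrase 1, making it parallel.

parallel double period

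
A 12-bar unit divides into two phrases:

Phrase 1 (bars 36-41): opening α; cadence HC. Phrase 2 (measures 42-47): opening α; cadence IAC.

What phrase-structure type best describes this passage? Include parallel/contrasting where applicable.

Phrase 1 ends with a half cadence (weaker) and phrase 2 with an imperfect authentic cadence (stronger): antecedent + consequent = a period.
The two phrases open with the same material (α / α), so the period is parallel.

parallel period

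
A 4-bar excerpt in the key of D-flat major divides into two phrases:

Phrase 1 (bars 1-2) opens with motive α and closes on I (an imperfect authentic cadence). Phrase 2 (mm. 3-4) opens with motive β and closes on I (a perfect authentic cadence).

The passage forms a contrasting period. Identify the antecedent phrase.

The phrase ending with the weaker cadence (imperfect authentic cadence) is the antecedent; the one ending more conclusively (perfect authentic cadence) is the consequent. The antecedent is phrase 1.

phrase 1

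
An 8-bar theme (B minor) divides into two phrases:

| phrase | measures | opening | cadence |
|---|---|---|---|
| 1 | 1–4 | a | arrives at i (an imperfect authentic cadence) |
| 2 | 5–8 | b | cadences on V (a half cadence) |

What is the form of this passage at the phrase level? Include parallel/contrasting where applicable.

The second phrase closes with a half cadence, which is not stronger than the first phrase's imperfect authentic cadence; without a weak→strong cadential pair there is no antecedent–consequent relationship, so this is a phrase group rather than a period.

phrase group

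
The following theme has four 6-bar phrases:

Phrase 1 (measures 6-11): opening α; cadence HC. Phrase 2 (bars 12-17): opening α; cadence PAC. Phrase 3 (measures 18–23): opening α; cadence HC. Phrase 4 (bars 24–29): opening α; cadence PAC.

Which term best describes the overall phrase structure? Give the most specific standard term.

The cadence pattern HC–PAC–HC–PAC is weak–strong twice, and phrases 3–4 restate phrases 1–2: a period heard twice, not a double period (which would end weakly at phrase 2).

repeated period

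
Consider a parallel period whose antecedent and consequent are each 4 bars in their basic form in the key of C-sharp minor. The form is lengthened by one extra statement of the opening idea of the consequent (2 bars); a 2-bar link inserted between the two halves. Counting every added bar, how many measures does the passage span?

12 measures

Basic parallel period: 4 + 4 = 8 bars.
8 (basic form) + 2 (extra statement) + 2 (link) = 12.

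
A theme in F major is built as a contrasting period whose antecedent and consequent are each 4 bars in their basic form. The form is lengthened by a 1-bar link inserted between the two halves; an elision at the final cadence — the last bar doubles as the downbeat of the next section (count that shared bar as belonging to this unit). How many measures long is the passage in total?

9 measures

Basic contrasting period: 4 + 4 = 8 bars.
8 (basic form) + 1 (link) = 9.
The elision shares a bar with the next section but does not change this unit's count.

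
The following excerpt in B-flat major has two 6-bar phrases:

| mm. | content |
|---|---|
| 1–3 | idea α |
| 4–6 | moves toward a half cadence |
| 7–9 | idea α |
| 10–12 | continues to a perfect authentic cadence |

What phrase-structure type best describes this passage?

parallel period

Phrase 1 ends with a half cadence (weaker) and phrase 2 with a perfect authentic cadence (stronger): antecedent + consequent = a period.
The two phrases open with the same material (α / α), so the period is parallel.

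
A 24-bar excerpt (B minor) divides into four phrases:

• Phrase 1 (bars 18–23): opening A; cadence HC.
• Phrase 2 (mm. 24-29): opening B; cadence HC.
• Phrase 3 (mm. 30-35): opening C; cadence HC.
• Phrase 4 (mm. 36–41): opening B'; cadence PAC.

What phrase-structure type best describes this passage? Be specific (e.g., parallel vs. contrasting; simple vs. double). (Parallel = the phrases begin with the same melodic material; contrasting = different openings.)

contrasting double period

Four phrases in two halves: the first half (measures 18–29) ends with a half cadence, the second (measures 30-41) with a perfect authentic cadence — a large antecedent–consequent pair, i.e. a double period.
Phrase 3 begins with different material from phrase 1, making it contrasting.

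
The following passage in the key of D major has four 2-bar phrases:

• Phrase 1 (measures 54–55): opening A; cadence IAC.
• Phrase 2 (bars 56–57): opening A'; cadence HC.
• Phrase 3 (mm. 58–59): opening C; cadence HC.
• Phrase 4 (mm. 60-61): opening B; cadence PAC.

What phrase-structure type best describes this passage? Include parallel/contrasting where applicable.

Four phrases in two halves: the first half (measures 54-57) ends with a half cadence, the second (bars 58-61) with a perfect authentic cadence — a large antecedent–consequent pair, i.e. a double period.
Phrase 3 begins with different material from phrase 1, making it contrasting.

contrasting double period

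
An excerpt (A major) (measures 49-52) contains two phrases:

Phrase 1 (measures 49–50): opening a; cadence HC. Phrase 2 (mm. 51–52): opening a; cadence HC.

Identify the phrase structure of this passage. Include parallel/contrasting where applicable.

repeated phrase

Both phrases have the same opening (a) and the same cadence (half cadence): the second is a restatement, not a consequent, so this is a repeated phrase rather than a period.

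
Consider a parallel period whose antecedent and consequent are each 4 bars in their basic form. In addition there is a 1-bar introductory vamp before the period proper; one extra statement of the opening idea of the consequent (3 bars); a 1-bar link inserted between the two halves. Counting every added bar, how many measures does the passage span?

13 measures

Basic parallel period: 4 + 4 = 8 bars.
8 (basic form) + 1 (introduction) + 3 (extra statement) + 1 (link) = 13.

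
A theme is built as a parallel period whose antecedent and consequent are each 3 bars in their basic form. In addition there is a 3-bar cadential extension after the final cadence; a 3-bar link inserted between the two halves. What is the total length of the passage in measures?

12 measures

Basic parallel period: 3 + 3 = 6 bars.
6 (basic form) + 3 (cadential extension) + 3 (link) = 12.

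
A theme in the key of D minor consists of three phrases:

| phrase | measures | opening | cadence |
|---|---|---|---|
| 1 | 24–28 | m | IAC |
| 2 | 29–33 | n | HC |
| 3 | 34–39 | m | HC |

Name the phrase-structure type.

The final phrase closes with a half cadence, which is not stronger than the preceding half cadence; the 3 phrases lack an overall antecedent–consequent design and so form a phrase group.

phrase group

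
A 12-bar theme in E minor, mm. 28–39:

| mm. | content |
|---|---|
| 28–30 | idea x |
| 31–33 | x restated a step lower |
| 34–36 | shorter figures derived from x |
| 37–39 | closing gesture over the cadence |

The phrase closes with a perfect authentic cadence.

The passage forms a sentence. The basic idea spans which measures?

measures 28–30

The presentation of a sentence is the basic idea (mm. 28-30) plus its repetition (mm. 31–33); the basic idea is therefore bars 28–30.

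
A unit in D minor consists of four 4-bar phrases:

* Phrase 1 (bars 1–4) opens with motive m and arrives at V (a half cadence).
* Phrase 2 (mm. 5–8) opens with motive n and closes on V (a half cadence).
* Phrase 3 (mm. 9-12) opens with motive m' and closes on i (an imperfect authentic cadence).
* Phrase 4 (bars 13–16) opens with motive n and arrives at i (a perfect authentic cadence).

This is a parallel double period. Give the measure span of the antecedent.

measures 1–8

In a double period the first pair of phrases (ending half cadence) is the large antecedent and the second pair (ending perfect authentic cadence) is the large consequent; the antecedent is measures 1–8.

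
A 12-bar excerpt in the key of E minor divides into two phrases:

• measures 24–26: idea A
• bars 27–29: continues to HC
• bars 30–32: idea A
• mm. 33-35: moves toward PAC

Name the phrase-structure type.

parallel period

Phrase 1 ends with a half cadence (weaker) and phrase 2 with a perfect authentic cadence (stronger): antecedent + consequent = a period.
The two phrases open with the same material (A / A), so the period is parallel.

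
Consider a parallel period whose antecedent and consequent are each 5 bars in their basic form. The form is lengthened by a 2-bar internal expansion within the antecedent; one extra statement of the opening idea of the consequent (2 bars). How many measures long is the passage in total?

14 measures

Basic parallel period: 5 + 5 = 10 bars.
10 (basic form) + 2 (internal expansion) + 2 (extra statement) = 14.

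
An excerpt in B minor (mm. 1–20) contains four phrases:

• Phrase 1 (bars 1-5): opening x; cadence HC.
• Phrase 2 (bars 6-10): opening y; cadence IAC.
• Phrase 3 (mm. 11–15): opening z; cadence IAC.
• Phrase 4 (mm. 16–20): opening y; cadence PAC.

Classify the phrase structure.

contrasting double period

Four phrases in two halves: the first half (mm. 1-10) ends with an imperfect authentic cadence, the second (bars 11-20) with a perfect authentic cadence — a large antecedent–consequent pair, i.e. a double period.
Phrase 3 begins with different material from phrase 1, making it contrasting.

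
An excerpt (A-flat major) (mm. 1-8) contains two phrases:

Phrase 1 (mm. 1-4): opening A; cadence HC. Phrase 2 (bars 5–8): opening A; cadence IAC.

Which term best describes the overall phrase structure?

Phrase 1 ends with a half cadence (weaker) and phrase 2 with an imperfect authentic cadence (stronger): antecedent + consequent = a period.
The two phrases open with the same material (A / A), so the period is parallel.

parallel period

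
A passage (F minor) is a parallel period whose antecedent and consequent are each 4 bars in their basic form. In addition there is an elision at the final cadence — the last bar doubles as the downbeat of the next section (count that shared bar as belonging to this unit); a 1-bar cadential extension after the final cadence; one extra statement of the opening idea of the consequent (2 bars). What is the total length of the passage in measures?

11 measures

Basic parallel period: 4 + 4 = 8 bars.
8 (basic form) + 1 (cadential extension) + 2 (extra statement) = 11.
The elision shares a bar with the next section but does not change this unit's count.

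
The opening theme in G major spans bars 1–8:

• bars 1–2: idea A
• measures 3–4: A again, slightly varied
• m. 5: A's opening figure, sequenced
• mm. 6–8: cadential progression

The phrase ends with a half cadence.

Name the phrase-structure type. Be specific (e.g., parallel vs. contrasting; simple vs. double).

Basic idea (measures 1-2) + its repetition (bars 3-4) form the presentation; fragmentation and cadence (mm. 5–8) form the continuation — the 8-bar whole is a sentence.

sentence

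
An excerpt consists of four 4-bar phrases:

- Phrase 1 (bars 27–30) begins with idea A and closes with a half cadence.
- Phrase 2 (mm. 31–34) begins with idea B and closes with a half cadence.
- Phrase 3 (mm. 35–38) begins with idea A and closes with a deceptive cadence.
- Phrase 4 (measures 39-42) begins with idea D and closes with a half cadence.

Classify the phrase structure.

Phrase 4 ends with a half cadence, no stronger than phrase 2's half cadence, so the four phrases do not form a double period; nor do phrases 3–4 duplicate 1–2, so it is not a repeated period. With no phrase reaching a conclusive cadence, the passage is a phrase group.

phrase group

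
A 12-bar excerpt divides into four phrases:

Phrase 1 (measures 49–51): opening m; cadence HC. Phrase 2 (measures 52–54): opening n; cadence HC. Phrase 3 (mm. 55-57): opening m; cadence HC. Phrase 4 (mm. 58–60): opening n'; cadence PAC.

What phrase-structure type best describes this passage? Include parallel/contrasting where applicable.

Four phrases in two halves: the first half (mm. 49-54) ends with a half cadence, the second (mm. 55–60) with a perfect authentic cadence — a large antecedent–consequent pair, i.e. a double period.
Phrase 3 begins with the same material as phrase 1, making it parallel.

parallel double period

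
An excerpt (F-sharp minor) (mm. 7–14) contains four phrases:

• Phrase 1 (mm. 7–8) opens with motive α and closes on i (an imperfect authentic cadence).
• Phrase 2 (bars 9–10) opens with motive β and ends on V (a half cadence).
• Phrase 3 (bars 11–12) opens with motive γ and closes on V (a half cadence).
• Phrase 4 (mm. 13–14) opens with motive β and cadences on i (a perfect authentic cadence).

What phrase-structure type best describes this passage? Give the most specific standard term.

contrasting double period

Four phrases in two halves: the first half (mm. 7–10) ends with a half cadence, the second (mm. 11–14) with a perfect authentic cadence — a large antecedent–consequent pair, i.e. a double period.
Phrase 3 begins with different material from phrase 1, making it contrasting.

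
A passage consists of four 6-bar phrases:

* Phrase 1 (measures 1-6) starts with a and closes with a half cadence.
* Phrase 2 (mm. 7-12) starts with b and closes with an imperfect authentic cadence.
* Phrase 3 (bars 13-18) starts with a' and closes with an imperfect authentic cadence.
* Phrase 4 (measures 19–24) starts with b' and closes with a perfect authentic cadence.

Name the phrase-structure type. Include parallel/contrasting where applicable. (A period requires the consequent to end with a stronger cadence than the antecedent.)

parallel double period

Four phrases in two halves: the first half (mm. 1–12) ends with an imperfect authentic cadence, the second (mm. 13-24) with a perfect authentic cadence — a large antecedent–consequent pair, i.e. a double period.
Phrase 3 begins with the same material as phrase 1, making it parallel.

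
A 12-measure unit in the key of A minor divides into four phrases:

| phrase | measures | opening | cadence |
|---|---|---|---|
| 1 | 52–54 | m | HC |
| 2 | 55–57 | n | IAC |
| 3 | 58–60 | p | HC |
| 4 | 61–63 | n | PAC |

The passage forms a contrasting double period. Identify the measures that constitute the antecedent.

In a double period the four phrases pair into a large antecedent (phrases 1–2, ending imperfect authentic cadence) and a large consequent (phrases 3–4, ending perfect authentic cadence). The antecedent spans bars 52–57.

measures 52–57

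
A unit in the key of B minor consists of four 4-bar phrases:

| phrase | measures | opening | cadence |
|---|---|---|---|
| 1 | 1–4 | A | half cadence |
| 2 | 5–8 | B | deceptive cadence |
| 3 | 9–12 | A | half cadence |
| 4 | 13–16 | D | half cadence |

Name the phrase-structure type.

Phrase 4 ends with a half cadence, no stronger than phrase 2's deceptive cadence, so the four phrases do not form a double period; nor do phrases 3–4 duplicate 1–2, so it is not a repeated period. With no phrase reaching a conclusive cadence, the passage is a phrase group.

phrase group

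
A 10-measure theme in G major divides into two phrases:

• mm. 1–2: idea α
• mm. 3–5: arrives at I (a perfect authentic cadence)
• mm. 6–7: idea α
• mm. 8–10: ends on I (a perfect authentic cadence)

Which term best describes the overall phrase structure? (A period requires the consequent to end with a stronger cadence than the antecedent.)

Both phrases have the same opening (α) and the same cadence (perfect authentic cadence): the second is a restatement, not a consequent, so this is a repeated phrase rather than a period.

repeated phrase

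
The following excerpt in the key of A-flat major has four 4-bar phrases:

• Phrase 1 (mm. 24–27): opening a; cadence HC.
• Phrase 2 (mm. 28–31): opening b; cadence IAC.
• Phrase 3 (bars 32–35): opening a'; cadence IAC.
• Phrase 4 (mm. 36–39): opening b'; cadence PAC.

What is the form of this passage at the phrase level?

Four phrases in two halves: the first half (measures 24–31) ends with an imperfect authentic cadence, the second (bars 32-39) with a perfect authentic cadence — a large antecedent–consequent pair, i.e. a double period.
Phrase 3 begins with the same material as phrase 1, making it parallel.

parallel double period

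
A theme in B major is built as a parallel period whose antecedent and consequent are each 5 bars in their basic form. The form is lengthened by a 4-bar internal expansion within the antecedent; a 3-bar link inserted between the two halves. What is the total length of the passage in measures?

17 measures

Basic parallel period: 5 + 5 = 10 bars.
10 (basic form) + 4 (internal expansion) + 3 (link) = 17.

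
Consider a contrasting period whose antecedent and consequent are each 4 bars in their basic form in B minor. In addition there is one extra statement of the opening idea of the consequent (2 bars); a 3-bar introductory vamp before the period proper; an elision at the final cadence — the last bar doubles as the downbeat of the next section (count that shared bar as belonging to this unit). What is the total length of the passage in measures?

13 measures

Basic contrasting period: 4 + 4 = 8 bars.
8 (basic form) + 2 (extra statement) + 3 (introduction) = 13.
The elision shares a bar with the next section but does not change this unit's count.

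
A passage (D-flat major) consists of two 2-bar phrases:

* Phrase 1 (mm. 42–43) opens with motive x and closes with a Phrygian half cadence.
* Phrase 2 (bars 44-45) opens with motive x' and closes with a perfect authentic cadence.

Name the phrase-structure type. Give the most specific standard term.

parallel period

Phrase 1 ends with a Phrygian half cadence (weaker) and phrase 2 with a perfect authentic cadence (stronger): antecedent + consequent = a period.
The two phrases open with the same material (x / x'), so the period is parallel.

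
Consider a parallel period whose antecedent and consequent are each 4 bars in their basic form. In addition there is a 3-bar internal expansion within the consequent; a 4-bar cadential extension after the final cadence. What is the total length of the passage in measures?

15 measures

Basic parallel period: 4 + 4 = 8 bars.
8 (basic form) + 3 (internal expansion) + 4 (cadential extension) = 15.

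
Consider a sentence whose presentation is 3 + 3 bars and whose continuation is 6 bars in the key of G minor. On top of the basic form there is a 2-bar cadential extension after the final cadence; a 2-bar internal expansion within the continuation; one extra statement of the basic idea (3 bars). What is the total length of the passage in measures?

Basic sentence: 3 + 3 + 6 = 12 bars.
12 (basic form) + 2 (cadential extension) + 2 (internal expansion) + 3 (extra statement) = 19.

19 measures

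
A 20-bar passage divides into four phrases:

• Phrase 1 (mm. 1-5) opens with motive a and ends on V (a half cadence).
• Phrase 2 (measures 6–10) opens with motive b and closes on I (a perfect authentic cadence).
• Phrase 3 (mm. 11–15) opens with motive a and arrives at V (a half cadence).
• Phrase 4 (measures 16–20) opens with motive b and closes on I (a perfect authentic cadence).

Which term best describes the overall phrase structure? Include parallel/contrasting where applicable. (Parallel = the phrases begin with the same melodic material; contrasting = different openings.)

The cadence pattern HC–PAC–HC–PAC is weak–strong twice, and phrases 3–4 restate phrases 1–2: a period heard twice, not a double period (which would end weakly at phrase 2).

repeated period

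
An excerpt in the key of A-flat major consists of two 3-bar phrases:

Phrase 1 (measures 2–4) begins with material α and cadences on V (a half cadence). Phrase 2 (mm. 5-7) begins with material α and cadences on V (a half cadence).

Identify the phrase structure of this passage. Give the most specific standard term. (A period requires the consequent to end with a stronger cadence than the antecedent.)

Both phrases have the same opening (α) and the same cadence (half cadence): the second is a restatement, not a consequent, so this is a repeated phrase rather than a period.

repeated phrase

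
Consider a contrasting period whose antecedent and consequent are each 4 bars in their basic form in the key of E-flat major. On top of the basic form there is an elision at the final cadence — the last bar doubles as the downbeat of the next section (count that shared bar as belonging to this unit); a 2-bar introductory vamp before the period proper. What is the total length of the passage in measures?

Basic contrasting period: 4 + 4 = 8 bars.
8 (basic form) + 2 (introduction) = 10.
The elision shares a bar with the next section but does not change this unit's count.

10 measures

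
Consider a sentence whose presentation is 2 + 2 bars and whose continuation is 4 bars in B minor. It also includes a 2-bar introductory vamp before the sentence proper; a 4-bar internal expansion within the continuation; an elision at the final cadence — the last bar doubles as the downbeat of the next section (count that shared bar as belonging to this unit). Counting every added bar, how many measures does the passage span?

14 measures

Basic sentence: 2 + 2 + 4 = 8 bars.
8 (basic form) + 2 (introduction) + 4 (internal expansion) = 14.
The elision shares a bar with the next section but does not change this unit's count.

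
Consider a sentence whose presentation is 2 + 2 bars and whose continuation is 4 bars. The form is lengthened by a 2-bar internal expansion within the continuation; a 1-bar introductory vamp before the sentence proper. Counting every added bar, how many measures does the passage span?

Basic sentence: 2 + 2 + 4 = 8 bars.
8 (basic form) + 2 (internal expansion) + 1 (introduction) = 11.

11 measures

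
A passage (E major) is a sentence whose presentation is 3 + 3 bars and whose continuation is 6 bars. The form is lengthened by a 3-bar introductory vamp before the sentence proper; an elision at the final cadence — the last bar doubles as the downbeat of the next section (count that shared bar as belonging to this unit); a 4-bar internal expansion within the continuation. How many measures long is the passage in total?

19 measures

Basic sentence: 3 + 3 + 6 = 12 bars.
12 (basic form) + 3 (introduction) + 4 (internal expansion) = 19.
The elision shares a bar with the next section but does not change this unit's count.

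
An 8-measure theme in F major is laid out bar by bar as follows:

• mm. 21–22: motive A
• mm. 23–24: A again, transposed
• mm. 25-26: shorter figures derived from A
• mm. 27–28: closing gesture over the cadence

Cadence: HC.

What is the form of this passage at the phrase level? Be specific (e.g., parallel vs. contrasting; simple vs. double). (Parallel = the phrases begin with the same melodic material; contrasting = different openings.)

sentence

Basic idea (mm. 21-22) + its repetition (mm. 23-24) form the presentation; fragmentation and cadence (mm. 25–28) form the continuation — the 8-bar whole is a sentence.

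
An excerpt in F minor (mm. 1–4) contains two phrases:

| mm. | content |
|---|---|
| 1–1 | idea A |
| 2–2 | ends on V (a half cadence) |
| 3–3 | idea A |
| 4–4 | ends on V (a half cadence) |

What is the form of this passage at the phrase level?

repeated phrase

Both phrases have the same opening (A) and the same cadence (half cadence): the second is a restatement, not a consequent, so this is a repeated phrase rather than a period.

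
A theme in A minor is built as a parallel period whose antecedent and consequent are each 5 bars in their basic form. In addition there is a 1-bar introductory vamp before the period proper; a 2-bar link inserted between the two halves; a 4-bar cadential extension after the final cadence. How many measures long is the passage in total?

17 measures

Basic parallel period: 5 + 5 = 10 bars.
10 (basic form) + 1 (introduction) + 2 (link) + 4 (cadential extension) = 17.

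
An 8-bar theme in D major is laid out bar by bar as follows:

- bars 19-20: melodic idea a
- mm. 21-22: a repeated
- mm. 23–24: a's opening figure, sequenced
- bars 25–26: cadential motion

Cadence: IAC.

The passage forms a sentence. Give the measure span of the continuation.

After the presentation (measures 19–22), the continuation covers the fragmentation through the cadence: mm. 23-26.

measures 23–26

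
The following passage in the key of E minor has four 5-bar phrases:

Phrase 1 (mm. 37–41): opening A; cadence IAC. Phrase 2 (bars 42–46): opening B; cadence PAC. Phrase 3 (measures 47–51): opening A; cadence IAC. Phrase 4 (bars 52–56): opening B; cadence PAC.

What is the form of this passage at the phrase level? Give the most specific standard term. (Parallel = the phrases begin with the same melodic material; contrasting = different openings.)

repeated period

The cadence pattern IAC–PAC–IAC–PAC is weak–strong twice, and phrases 3–4 restate phrases 1–2: a period heard twice, not a double period (which would end weakly at phrase 2).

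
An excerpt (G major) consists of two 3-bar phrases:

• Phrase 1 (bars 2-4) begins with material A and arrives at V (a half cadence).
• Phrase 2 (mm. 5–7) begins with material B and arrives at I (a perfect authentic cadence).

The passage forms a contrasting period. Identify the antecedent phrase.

phrase 1

The phrase ending with the weaker cadence (half cadence) is the antecedent; the one ending more conclusively (perfect authentic cadence) is the consequent. The antecedent is phrase 1.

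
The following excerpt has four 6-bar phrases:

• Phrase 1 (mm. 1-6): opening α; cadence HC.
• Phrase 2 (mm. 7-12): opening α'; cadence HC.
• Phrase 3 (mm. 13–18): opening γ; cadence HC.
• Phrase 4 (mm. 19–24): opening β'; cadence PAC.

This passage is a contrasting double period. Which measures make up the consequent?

In a double period the four phrases pair into a large antecedent (phrases 1–2, ending half cadence) and a large consequent (phrases 3–4, ending perfect authentic cadence). The consequent spans bars 13-24.

measures 13–24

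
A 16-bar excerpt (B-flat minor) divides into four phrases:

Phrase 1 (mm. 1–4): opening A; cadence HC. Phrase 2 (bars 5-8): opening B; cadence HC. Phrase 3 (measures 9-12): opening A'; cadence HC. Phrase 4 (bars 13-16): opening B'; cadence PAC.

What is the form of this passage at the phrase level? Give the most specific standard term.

parallel double period

Four phrases in two halves: the first half (measures 1-8) ends with a half cadence, the second (mm. 9-16) with a perfect authentic cadence — a large antecedent–consequent pair, i.e. a double period.
Phrase 3 begins with the same material as phrase 1, making it parallel.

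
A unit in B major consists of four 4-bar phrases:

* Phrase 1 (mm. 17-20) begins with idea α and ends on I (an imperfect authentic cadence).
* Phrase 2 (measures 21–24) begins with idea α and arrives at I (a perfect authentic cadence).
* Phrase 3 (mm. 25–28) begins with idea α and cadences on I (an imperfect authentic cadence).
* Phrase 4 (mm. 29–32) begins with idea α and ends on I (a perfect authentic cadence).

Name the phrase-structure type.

repeated period

The cadence pattern IAC–PAC–IAC–PAC is weak–strong twice, and phrases 3–4 restate phrases 1–2: a period heard twice, not a double period (which would end weakly at phrase 2).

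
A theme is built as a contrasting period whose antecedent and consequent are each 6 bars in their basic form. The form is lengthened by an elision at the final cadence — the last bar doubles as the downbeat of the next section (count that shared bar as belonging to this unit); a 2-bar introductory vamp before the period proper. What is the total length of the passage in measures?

Basic contrasting period: 6 + 6 = 12 bars.
12 (basic form) + 2 (introduction) = 14.
The elision shares a bar with the next section but does not change this unit's count.

14 measures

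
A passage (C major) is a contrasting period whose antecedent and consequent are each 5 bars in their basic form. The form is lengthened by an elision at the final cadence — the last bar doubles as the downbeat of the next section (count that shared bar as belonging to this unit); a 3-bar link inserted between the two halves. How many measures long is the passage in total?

13 measures

Basic contrasting period: 5 + 5 = 10 bars.
10 (basic form) + 3 (link) = 13.
The elision shares a bar with the next section but does not change this unit's count.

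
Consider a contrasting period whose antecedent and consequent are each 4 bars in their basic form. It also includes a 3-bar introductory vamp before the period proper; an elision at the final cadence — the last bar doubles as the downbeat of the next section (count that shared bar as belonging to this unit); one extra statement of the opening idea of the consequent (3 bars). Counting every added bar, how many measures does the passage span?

14 measures

Basic contrasting period: 4 + 4 = 8 bars.
8 (basic form) + 3 (introduction) + 3 (extra statement) = 14.
The elision shares a bar with the next section but does not change this unit's count.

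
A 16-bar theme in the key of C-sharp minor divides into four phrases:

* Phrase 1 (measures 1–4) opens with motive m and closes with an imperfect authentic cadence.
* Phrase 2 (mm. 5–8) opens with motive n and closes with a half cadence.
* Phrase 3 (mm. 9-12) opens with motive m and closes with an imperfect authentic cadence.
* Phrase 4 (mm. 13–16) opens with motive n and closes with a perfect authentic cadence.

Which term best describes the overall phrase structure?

Four phrases in two halves: the first half (mm. 1–8) ends with a half cadence, the second (mm. 9-16) with a perfect authentic cadence — a large antecedent–consequent pair, i.e. a double period.
Phrase 3 begins with the same material as phrase 1, making it parallel.

parallel double period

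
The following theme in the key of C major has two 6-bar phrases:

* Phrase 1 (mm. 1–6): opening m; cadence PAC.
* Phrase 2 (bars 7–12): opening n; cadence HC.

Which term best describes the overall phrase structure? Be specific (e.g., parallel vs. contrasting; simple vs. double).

phrase group

The second phrase closes with a half cadence, which is not stronger than the first phrase's perfect authentic cadence; without a weak→strong cadential pair there is no antecedent–consequent relationship, so this is a phrase group rather than a period.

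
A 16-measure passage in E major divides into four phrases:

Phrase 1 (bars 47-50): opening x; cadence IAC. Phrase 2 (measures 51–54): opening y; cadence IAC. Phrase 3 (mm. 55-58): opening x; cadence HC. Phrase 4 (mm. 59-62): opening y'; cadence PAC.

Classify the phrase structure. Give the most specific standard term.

parallel double period

Four phrases in two halves: the first half (mm. 47–54) ends with an imperfect authentic cadence, the second (bars 55–62) with a perfect authentic cadence — a large antecedent–consequent pair, i.e. a double period.
Phrase 3 begins with the same material as phrase 1, making it parallel.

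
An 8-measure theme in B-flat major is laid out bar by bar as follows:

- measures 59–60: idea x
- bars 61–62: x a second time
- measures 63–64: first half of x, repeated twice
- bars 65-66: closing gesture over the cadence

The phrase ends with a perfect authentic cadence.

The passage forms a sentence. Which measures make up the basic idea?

measures 59–60

The presentation of a sentence is the basic idea (mm. 59–60) plus its repetition (bars 61–62); the basic idea is therefore measures 59–60.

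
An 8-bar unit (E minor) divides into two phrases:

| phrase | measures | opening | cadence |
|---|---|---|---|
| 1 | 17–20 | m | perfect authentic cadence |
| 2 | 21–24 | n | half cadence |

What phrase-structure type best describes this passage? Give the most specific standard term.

phrase group

The second phrase closes with a half cadence, which is not stronger than the first phrase's perfect authentic cadence; without a weak→strong cadential pair there is no antecedent–consequent relationship, so this is a phrase group rather than a period.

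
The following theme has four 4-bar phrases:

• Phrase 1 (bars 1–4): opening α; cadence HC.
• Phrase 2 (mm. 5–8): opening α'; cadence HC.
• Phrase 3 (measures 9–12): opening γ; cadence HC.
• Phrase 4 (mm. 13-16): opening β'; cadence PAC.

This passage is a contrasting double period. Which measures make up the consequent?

measures 9–16

In a double period the four phrases pair into a large antecedent (phrases 1–2, ending half cadence) and a large consequent (phrases 3–4, ending perfect authentic cadence). The consequent spans measures 9–16.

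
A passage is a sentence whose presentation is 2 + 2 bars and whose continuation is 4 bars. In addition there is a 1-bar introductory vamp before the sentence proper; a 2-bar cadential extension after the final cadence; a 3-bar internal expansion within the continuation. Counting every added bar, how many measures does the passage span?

14 measures

Basic sentence: 2 + 2 + 4 = 8 bars.
8 (basic form) + 1 (introduction) + 2 (cadential extension) + 3 (internal expansion) = 14.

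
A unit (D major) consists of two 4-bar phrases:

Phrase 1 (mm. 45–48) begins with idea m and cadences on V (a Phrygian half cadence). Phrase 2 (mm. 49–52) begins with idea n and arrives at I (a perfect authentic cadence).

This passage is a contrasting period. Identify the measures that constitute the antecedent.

The antecedent is the phrase ending with the weaker cadence (Phrygian half cadence, phrase 1) and the consequent the one ending more conclusively (perfect authentic cadence, phrase 2); the antecedent is bars 45-48.

measures 45–48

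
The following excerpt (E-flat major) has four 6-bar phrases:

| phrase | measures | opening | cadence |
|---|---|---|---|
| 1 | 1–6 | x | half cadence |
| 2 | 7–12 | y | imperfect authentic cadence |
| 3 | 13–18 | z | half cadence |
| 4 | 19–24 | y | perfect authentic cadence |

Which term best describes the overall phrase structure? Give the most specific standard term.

contrasting double period

Four phrases in two halves: the first half (mm. 1–12) ends with an imperfect authentic cadence, the second (mm. 13–24) with a perfect authentic cadence — a large antecedent–consequent pair, i.e. a double period.
Phrase 3 begins with different material from phrase 1, making it contrasting.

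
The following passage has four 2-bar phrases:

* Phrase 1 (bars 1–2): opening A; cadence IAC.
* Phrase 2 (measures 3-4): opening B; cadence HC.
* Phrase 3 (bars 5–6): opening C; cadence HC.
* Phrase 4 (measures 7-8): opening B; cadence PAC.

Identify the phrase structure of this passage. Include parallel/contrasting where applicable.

Four phrases in two halves: the first half (measures 1–4) ends with a half cadence, the second (bars 5-8) with a perfect authentic cadence — a large antecedent–consequent pair, i.e. a double period.
Phrase 3 begins with different material from phrase 1, making it contrasting.

contrasting double period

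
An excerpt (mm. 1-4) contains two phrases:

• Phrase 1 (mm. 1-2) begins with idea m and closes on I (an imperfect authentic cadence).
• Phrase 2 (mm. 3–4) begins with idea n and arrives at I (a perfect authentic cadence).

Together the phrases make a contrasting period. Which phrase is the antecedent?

The phrase ending with the weaker cadence (imperfect authentic cadence) is the antecedent; the one ending more conclusively (perfect authentic cadence) is the consequent. The antecedent is phrase 1.

phrase 1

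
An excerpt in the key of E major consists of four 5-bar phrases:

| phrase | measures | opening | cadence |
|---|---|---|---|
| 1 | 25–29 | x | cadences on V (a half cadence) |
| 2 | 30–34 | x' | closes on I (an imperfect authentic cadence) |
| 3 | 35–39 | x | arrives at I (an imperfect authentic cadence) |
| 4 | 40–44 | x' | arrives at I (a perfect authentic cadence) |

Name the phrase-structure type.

parallel double period

Four phrases in two halves: the first half (bars 25-34) ends with an imperfect authentic cadence, the second (measures 35–44) with a perfect authentic cadence — a large antecedent–consequent pair, i.e. a double period.
Phrase 3 begins with the same material as phrase 1, making it parallel.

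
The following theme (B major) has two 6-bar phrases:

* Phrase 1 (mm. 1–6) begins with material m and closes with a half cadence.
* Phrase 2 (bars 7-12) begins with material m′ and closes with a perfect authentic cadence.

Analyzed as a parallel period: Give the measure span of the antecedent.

The antecedent is the phrase ending with the weaker cadence (half cadence, phrase 1) and the consequent the one ending more conclusively (perfect authentic cadence, phrase 2); the antecedent is bars 1–6.

measures 1–6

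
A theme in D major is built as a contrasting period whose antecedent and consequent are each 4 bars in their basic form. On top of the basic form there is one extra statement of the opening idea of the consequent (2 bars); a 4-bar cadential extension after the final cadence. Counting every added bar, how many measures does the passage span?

14 measures

Basic contrasting period: 4 + 4 = 8 bars.
8 (basic form) + 2 (extra statement) + 4 (cadential extension) = 14.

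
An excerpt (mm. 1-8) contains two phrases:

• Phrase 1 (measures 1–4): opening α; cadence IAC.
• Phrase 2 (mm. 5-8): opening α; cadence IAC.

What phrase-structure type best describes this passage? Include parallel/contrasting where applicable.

Both phrases have the same opening (α) and the same cadence (imperfect authentic cadence): the second is a restatement, not a consequent, so this is a repeated phrase rather than a period.

repeated phrase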